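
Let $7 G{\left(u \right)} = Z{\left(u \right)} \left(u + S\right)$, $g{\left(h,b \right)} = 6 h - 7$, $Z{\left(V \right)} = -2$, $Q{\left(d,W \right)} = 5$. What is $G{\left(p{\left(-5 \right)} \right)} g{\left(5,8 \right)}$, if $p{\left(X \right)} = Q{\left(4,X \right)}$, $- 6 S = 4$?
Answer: $- \frac{598}{21} \approx -28.476$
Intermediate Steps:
$S = - \frac{2}{3}$ ($S = \left(- \frac{1}{6}\right) 4 = - \frac{2}{3} \approx -0.66667$)
$g{\left(h,b \right)} = -7 + 6 h$
$p{\left(X \right)} = 5$
$G{\left(u \right)} = \frac{4}{21} - \frac{2 u}{7}$ ($G{\left(u \right)} = \frac{\left(-2\right) \left(u - \frac{2}{3}\right)}{7} = \frac{\left(-2\right) \left(- \frac{2}{3} + u\right)}{7} = \frac{\frac{4}{3} - 2 u}{7} = \frac{4}{21} - \frac{2 u}{7}$)
$G{\left(p{\left(-5 \right)} \right)} g{\left(5,8 \right)} = \left(\frac{4}{21} - \frac{10}{7}\right) \left(-7 + 6 \cdot 5\right) = \left(\frac{4}{21} - \frac{10}{7}\right) \left(-7 + 30\right) = \left(- \frac{26}{21}\right) 23 = - \frac{598}{21}$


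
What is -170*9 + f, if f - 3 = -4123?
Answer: -5650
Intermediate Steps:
f = -4120 (f = 3 - 4123 = -4120)
-170*9 + f = -170*9 - 4120 = -1530 - 4120 = -5650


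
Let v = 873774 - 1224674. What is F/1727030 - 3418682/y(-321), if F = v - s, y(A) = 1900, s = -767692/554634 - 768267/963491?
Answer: -39443168025217653284453/21918844062365474475 ≈ -1799.5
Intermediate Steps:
s = -582885666025/267192433647 (s = -767692*1/554634 - 768267*1/963491 = -383846/277317 - 768267/963491 = -582885666025/267192433647 ≈ -2.1815)
v = -350900
F = -93757242081066275/267192433647 (F = -350900 - 1*(-582885666025/267192433647) = -350900 + 582885666025/267192433647 = -93757242081066275/267192433647 ≈ -3.5090e+5)
F/1727030 - 3418682/y(-321) = -93757242081066275/267192433647/1727030 - 3418682/1900 = -93757242081066275/267192433647*1/1727030 - 3418682*1/1900 = -18751448416213255/92289869736275682 - 1709341/950 = -39443168025217653284453/21918844062365474475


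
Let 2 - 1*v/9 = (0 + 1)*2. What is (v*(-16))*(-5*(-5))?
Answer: 0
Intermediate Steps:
v = 0 (v = 18 - 9*(0 + 1)*2 = 18 - 9*2 = 18 - 18 = 0)
(v*(-16))*(-5*(-5)) = (0*(-16))*(-5*(-5)) = 0*25 = 0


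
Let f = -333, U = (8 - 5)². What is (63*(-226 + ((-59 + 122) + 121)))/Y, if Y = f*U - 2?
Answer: 2646/2999 ≈ 0.88229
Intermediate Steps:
U = 9 (U = 3² = 9)
Y = -2999 (Y = -333*9 - 2 = -2997 - 2 = -2999)
(63*(-226 + ((-59 + 122) + 121)))/Y = (63*(-226 + ((-59 + 122) + 121)))/(-2999) = (63*(-226 + (63 + 121)))*(-1/2999) = (63*(-226 + 184))*(-1/2999) = (63*(-42))*(-1/2999) = -2646*(-1/2999) = 2646/2999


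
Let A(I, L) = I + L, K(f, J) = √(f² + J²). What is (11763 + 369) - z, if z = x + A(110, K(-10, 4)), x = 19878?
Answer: -7856 - 2*√29 ≈ -7866.8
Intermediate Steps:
K(f, J) = √(J² + f²)
z = 19988 + 2*√29 (z = 19878 + (110 + √(4² + (-10)²)) = 19878 + (110 + √(16 + 100)) = 19878 + (110 + √116) = 19878 + (110 + 2*√29) = 19988 + 2*√29 ≈ 19999.)
(11763 + 369) - z = (11763 + 369) - (19988 + 2*√29) = 12132 + (-19988 - 2*√29) = -7856 - 2*√29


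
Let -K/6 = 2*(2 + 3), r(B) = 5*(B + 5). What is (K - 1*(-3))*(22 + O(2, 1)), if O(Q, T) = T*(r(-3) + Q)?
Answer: -1938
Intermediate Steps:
r(B) = 25 + 5*B (r(B) = 5*(5 + B) = 25 + 5*B)
K = -60 (K = -12*(2 + 3) = -12*5 = -6*10 = -60)
O(Q, T) = T*(10 + Q) (O(Q, T) = T*((25 + 5*(-3)) + Q) = T*((25 - 15) + Q) = T*(10 + Q))
(K - 1*(-3))*(22 + O(2, 1)) = (-60 - 1*(-3))*(22 + 1*(10 + 2)) = (-60 + 3)*(22 + 1*12) = -57*(22 + 12) = -57*34 = -1938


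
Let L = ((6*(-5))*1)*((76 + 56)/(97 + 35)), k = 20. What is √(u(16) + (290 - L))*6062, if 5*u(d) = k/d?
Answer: 3031*√1281 ≈ 1.0848e+5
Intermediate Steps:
u(d) = 4/d (u(d) = (20/d)/5 = 4/d)
L = -30 (L = (-30*1)*(132/132) = -3960/132 = -30*1 = -30)
√(u(16) + (290 - L))*6062 = √(4/16 + (290 - 1*(-30)))*6062 = √(4*(1/16) + (290 + 30))*6062 = √(¼ + 320)*6062 = √(1281/4)*6062 = (√1281/2)*6062 = 3031*√1281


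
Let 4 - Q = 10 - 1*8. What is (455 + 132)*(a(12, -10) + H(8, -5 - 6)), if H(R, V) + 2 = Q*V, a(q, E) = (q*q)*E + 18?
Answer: -848802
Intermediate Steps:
a(q, E) = 18 + E*q² (a(q, E) = q²*E + 18 = E*q² + 18 = 18 + E*q²)
Q = 2 (Q = 4 - (10 - 1*8) = 4 - (10 - 8) = 4 - 1*2 = 4 - 2 = 2)
H(R, V) = -2 + 2*V
(455 + 132)*(a(12, -10) + H(8, -5 - 6)) = (455 + 132)*((18 - 10*12²) + (-2 + 2*(-5 - 6))) = 587*((18 - 10*144) + (-2 + 2*(-11))) = 587*((18 - 1440) + (-2 - 22)) = 587*(-1422 - 24) = 587*(-1446) = -848802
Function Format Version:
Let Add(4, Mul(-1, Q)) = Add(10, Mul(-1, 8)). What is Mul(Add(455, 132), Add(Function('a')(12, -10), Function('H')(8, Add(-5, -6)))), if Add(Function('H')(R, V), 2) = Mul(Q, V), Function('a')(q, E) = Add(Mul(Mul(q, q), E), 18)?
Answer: -848802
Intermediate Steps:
Function('a')(q, E) = Add(18, Mul(E, Pow(q, 2))) (Function('a')(q, E) = Add(Mul(Pow(q, 2), E), 18) = Add(Mul(E, Pow(q, 2)), 18) = Add(18, Mul(E, Pow(q, 2))))
Q = 2 (Q = Add(4, Mul(-1, Add(10, Mul(-1, 8)))) = Add(4, Mul(-1, Add(10, -8))) = Add(4, Mul(-1, 2)) = Add(4, -2) = 2)
Function('H')(R, V) = Add(-2, Mul(2, V))
Mul(Add(455, 132), Add(Function('a')(12, -10), Function('H')(8, Add(-5, -6)))) = Mul(Add(455, 132), Add(Add(18, Mul(-10, Pow(12, 2))), Add(-2, Mul(2, Add(-5, -6))))) = Mul(587, Add(Add(18, Mul(-10, 144)), Add(-2, Mul(2, -11)))) = Mul(587, Add(Add(18, -1440), Add(-2, -22))) = Mul(587, Add(-1422, -24)) = Mul(587, -1446) = -848802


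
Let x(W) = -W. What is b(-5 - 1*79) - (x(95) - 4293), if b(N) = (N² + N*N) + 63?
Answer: 18563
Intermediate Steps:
b(N) = 63 + 2*N² (b(N) = (N² + N²) + 63 = 2*N² + 63 = 63 + 2*N²)
b(-5 - 1*79) - (x(95) - 4293) = (63 + 2*(-5 - 1*79)²) - (-1*95 - 4293) = (63 + 2*(-5 - 79)²) - (-95 - 4293) = (63 + 2*(-84)²) - 1*(-4388) = (63 + 2*7056) + 4388 = (63 + 14112) + 4388 = 14175 + 4388 = 18563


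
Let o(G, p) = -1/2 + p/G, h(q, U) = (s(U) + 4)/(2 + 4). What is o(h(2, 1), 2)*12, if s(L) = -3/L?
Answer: 138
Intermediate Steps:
h(q, U) = 2/3 - 1/(2*U) (h(q, U) = (-3/U + 4)/(2 + 4) = (4 - 3/U)/6 = (4 - 3/U)*(1/6) = 2/3 - 1/(2*U))
o(G, p) = -1/2 + p/G (o(G, p) = -1*1/2 + p/G = -1/2 + p/G)
o(h(2, 1), 2)*12 = ((2 - (-3 + 4*1)/(12*1))/(((1/6)*(-3 + 4*1)/1)))*12 = ((2 - (-3 + 4)/12)/(((1/6)*1*(-3 + 4))))*12 = ((2 - 1/12)/(((1/6)*1*1)))*12 = ((2 - 1/2*1/6)/(1/6))*12 = (6*(2 - 1/12))*12 = (6*(23/12))*12 = (23/2)*12 = 138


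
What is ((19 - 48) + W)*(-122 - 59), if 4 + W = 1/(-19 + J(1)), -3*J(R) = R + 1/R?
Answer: 352950/59 ≈ 5982.2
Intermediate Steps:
J(R) = -R/3 - 1/(3*R) (J(R) = -(R + 1/R)/3 = -R/3 - 1/(3*R))
W = -239/59 (W = -4 + 1/(-19 + (⅓)*(-1 - 1*1²)/1) = -4 + 1/(-19 + (⅓)*1*(-1 - 1*1)) = -4 + 1/(-19 + (⅓)*1*(-1 - 1)) = -4 + 1/(-19 + (⅓)*1*(-2)) = -4 + 1/(-19 - ⅔) = -4 + 1/(-59/3) = -4 - 3/59 = -239/59 ≈ -4.0508)
((19 - 48) + W)*(-122 - 59) = ((19 - 48) - 239/59)*(-122 - 59) = (-29 - 239/59)*(-181) = -1950/59*(-181) = 352950/59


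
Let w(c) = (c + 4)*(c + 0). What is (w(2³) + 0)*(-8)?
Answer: -768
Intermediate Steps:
w(c) = c*(4 + c) (w(c) = (4 + c)*c = c*(4 + c))
(w(2³) + 0)*(-8) = (2³*(4 + 2³) + 0)*(-8) = (8*(4 + 8) + 0)*(-8) = (8*12 + 0)*(-8) = (96 + 0)*(-8) = 96*(-8) = -768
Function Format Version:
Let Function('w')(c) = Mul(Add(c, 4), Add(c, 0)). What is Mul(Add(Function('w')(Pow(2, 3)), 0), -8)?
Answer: -768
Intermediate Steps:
Function('w')(c) = Mul(c, Add(4, c)) (Function('w')(c) = Mul(Add(4, c), c) = Mul(c, Add(4, c)))
Mul(Add(Function('w')(Pow(2, 3)), 0), -8) = Mul(Add(Mul(Pow(2, 3), Add(4, Pow(2, 3))), 0), -8) = Mul(Add(Mul(8, Add(4, 8)), 0), -8) = Mul(Add(Mul(8, 12), 0), -8) = Mul(Add(96, 0), -8) = Mul(96, -8) = -768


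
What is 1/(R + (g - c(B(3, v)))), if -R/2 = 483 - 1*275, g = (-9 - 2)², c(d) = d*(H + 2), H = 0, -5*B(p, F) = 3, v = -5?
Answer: -5/1469 ≈ -0.0034037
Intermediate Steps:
B(p, F) = -⅗ (B(p, F) = -⅕*3 = -⅗)
c(d) = 2*d (c(d) = d*(0 + 2) = d*2 = 2*d)
g = 121 (g = (-11)² = 121)
R = -416 (R = -2*(483 - 1*275) = -2*(483 - 275) = -2*208 = -416)
1/(R + (g - c(B(3, v)))) = 1/(-416 + (121 - 2*(-3)/5)) = 1/(-416 + (121 - 1*(-6/5))) = 1/(-416 + (121 + 6/5)) = 1/(-416 + 611/5) = 1/(-1469/5) = -5/1469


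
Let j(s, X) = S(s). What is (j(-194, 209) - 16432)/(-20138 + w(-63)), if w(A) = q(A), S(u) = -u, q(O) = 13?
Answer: 706/875 ≈ 0.80686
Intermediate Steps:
j(s, X) = -s
w(A) = 13
(j(-194, 209) - 16432)/(-20138 + w(-63)) = (-1*(-194) - 16432)/(-20138 + 13) = (194 - 16432)/(-20125) = -16238*(-1/20125) = 706/875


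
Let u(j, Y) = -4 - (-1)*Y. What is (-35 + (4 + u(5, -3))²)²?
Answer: 676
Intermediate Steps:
u(j, Y) = -4 + Y
(-35 + (4 + u(5, -3))²)² = (-35 + (4 + (-4 - 3))²)² = (-35 + (4 - 7)²)² = (-35 + (-3)²)² = (-35 + 9)² = (-26)² = 676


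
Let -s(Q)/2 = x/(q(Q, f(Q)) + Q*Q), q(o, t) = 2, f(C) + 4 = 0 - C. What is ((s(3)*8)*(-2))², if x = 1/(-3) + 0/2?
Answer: 1024/1089 ≈ 0.94031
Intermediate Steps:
f(C) = -4 - C (f(C) = -4 + (0 - C) = -4 - C)
x = -⅓ (x = 1*(-⅓) + 0*(½) = -⅓ + 0 = -⅓ ≈ -0.33333)
s(Q) = 2/(3*(2 + Q²)) (s(Q) = -(-2)/(3*(2 + Q*Q)) = -(-2)/(3*(2 + Q²)) = 2/(3*(2 + Q²)))
((s(3)*8)*(-2))² = (((2/(3*(2 + 3²)))*8)*(-2))² = (((2/(3*(2 + 9)))*8)*(-2))² = ((((⅔)/11)*8)*(-2))² = ((((⅔)*(1/11))*8)*(-2))² = (((2/33)*8)*(-2))² = ((16/33)*(-2))² = (-32/33)² = 1024/1089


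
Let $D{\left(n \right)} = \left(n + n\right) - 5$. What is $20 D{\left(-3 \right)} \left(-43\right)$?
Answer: $9460$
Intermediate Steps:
$D{\left(n \right)} = -5 + 2 n$ ($D{\left(n \right)} = 2 n - 5 = -5 + 2 n$)
$20 D{\left(-3 \right)} \left(-43\right) = 20 \left(-5 + 2 \left(-3\right)\right) \left(-43\right) = 20 \left(-5 - 6\right) \left(-43\right) = 20 \left(-11\right) \left(-43\right) = \left(-220\right) \left(-43\right) = 9460$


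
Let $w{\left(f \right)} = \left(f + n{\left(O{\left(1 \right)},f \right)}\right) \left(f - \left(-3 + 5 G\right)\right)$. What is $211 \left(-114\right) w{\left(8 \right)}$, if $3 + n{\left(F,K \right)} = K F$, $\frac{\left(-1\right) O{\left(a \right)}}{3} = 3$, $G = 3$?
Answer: $-6446472$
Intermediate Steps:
$O{\left(a \right)} = -9$ ($O{\left(a \right)} = \left(-3\right) 3 = -9$)
$n{\left(F,K \right)} = -3 + F K$ ($n{\left(F,K \right)} = -3 + K F = -3 + F K$)
$w{\left(f \right)} = \left(-12 + f\right) \left(-3 - 8 f\right)$ ($w{\left(f \right)} = \left(f - \left(3 + 9 f\right)\right) \left(f + \left(\left(-5\right) 3 + 3\right)\right) = \left(-3 - 8 f\right) \left(f + \left(-15 + 3\right)\right) = \left(-3 - 8 f\right) \left(f - 12\right) = \left(-3 - 8 f\right) \left(-12 + f\right) = \left(-12 + f\right) \left(-3 - 8 f\right)$)
$211 \left(-114\right) w{\left(8 \right)} = 211 \left(-114\right) \left(36 - 8 \cdot 8^{2} + 93 \cdot 8\right) = - 24054 \left(36 - 512 + 744\right) = \left(-24054\right) 268 = -6446472$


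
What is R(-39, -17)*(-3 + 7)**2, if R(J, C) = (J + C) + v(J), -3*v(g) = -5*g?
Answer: -1936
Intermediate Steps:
v(g) = 5*g/3 (v(g) = -(-5)*g/3 = 5*g/3)
R(J, C) = C + 8*J/3 (R(J, C) = (J + C) + 5*J/3 = (C + J) + 5*J/3 = C + 8*J/3)
R(-39, -17)*(-3 + 7)**2 = (-17 + (8/3)*(-39))*(-3 + 7)**2 = (-17 - 104)*4**2 = -121*16 = -1936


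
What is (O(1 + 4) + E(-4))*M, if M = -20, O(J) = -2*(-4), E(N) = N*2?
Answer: 0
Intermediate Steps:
E(N) = 2*N
O(J) = 8
(O(1 + 4) + E(-4))*M = (8 + 2*(-4))*(-20) = (8 - 8)*(-20) = 0*(-20) = 0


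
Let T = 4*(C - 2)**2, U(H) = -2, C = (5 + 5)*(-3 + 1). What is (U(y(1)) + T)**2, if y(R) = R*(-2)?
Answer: 3740356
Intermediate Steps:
y(R) = -2*R
C = -20 (C = 10*(-2) = -20)
T = 1936 (T = 4*(-20 - 2)**2 = 4*(-22)**2 = 4*484 = 1936)
(U(y(1)) + T)**2 = (-2 + 1936)**2 = 1934**2 = 3740356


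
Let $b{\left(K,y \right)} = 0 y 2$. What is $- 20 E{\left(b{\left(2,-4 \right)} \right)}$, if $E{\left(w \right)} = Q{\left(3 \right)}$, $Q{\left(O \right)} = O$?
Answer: $-60$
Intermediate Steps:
$b{\left(K,y \right)} = 0$ ($b{\left(K,y \right)} = 0 \cdot 2 = 0$)
$E{\left(w \right)} = 3$
$- 20 E{\left(b{\left(2,-4 \right)} \right)} = \left(-20\right) 3 = -60$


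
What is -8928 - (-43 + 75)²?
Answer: -9952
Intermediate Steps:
-8928 - (-43 + 75)² = -8928 - 1*32² = -8928 - 1*1024 = -8928 - 1024 = -9952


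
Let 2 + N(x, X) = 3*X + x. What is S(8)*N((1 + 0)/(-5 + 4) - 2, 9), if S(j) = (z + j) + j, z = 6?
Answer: 484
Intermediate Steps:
S(j) = 6 + 2*j (S(j) = (6 + j) + j = 6 + 2*j)
N(x, X) = -2 + x + 3*X (N(x, X) = -2 + (3*X + x) = -2 + (x + 3*X) = -2 + x + 3*X)
S(8)*N((1 + 0)/(-5 + 4) - 2, 9) = (6 + 2*8)*(-2 + ((1 + 0)/(-5 + 4) - 2) + 3*9) = (6 + 16)*(-2 + (1/(-1) - 2) + 27) = 22*(-2 + (1*(-1) - 2) + 27) = 22*(-2 + (-1 - 2) + 27) = 22*(-2 - 3 + 27) = 22*22 = 484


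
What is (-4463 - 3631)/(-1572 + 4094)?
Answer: -4047/1261 ≈ -3.2094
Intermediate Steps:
(-4463 - 3631)/(-1572 + 4094) = -8094/2522 = -8094*1/2522 = -4047/1261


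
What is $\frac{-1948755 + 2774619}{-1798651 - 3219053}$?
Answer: $- \frac{34411}{209071} \approx -0.16459$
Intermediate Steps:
$\frac{-1948755 + 2774619}{-1798651 - 3219053} = \frac{825864}{-1798651 - 3219053} = \frac{825864}{-5017704} = 825864 \left(- \frac{1}{5017704}\right) = - \frac{34411}{209071}$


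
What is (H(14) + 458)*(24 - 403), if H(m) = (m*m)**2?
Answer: -14733246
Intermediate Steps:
H(m) = m**4 (H(m) = (m**2)**2 = m**4)
(H(14) + 458)*(24 - 403) = (14**4 + 458)*(24 - 403) = (38416 + 458)*(-379) = 38874*(-379) = -14733246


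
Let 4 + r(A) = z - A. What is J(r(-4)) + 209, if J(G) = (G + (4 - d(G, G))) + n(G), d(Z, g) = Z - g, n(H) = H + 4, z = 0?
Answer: 217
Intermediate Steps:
n(H) = 4 + H
r(A) = -4 - A (r(A) = -4 + (0 - A) = -4 - A)
J(G) = 8 + 2*G (J(G) = (G + (4 - (G - G))) + (4 + G) = (G + (4 - 1*0)) + (4 + G) = (G + (4 + 0)) + (4 + G) = (G + 4) + (4 + G) = (4 + G) + (4 + G) = 8 + 2*G)
J(r(-4)) + 209 = (8 + 2*(-4 - 1*(-4))) + 209 = (8 + 2*(-4 + 4)) + 209 = (8 + 2*0) + 209 = (8 + 0) + 209 = 8 + 209 = 217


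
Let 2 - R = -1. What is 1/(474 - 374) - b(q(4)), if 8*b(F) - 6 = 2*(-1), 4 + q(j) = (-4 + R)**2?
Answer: -49/100 ≈ -0.49000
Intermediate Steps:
R = 3 (R = 2 - 1*(-1) = 2 + 1 = 3)
q(j) = -3 (q(j) = -4 + (-4 + 3)**2 = -4 + (-1)**2 = -4 + 1 = -3)
b(F) = 1/2 (b(F) = 3/4 + (2*(-1))/8 = 3/4 + (1/8)*(-2) = 3/4 - 1/4 = 1/2)
1/(474 - 374) - b(q(4)) = 1/(474 - 374) - 1*1/2 = 1/100 - 1/2 = -49/100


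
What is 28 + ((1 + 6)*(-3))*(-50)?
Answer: 1078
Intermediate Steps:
28 + ((1 + 6)*(-3))*(-50) = 28 + (7*(-3))*(-50) = 28 - 21*(-50) = 28 + 1050 = 1078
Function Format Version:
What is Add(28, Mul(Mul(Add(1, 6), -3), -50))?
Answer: 1078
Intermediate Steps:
Add(28, Mul(Mul(Add(1, 6), -3), -50)) = Add(28, Mul(Mul(7, -3), -50)) = Add(28, Mul(-21, -50)) = Add(28, 1050) = 1078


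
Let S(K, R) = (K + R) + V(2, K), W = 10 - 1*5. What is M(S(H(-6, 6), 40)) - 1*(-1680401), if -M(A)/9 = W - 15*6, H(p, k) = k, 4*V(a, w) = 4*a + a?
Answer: 1681166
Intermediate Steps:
V(a, w) = 5*a/4 (V(a, w) = (4*a + a)/4 = (5*a)/4 = 5*a/4)
W = 5 (W = 10 - 5 = 5)
S(K, R) = 5/2 + K + R (S(K, R) = (K + R) + (5/4)*2 = (K + R) + 5/2 = 5/2 + K + R)
M(A) = 765 (M(A) = -9*(5 - 15*6) = -9*(5 - 90) = -9*(-85) = 765)
M(S(H(-6, 6), 40)) - 1*(-1680401) = 765 - 1*(-1680401) = 765 + 1680401 = 1681166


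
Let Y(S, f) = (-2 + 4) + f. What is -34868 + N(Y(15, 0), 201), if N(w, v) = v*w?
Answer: -34466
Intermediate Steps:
Y(S, f) = 2 + f
-34868 + N(Y(15, 0), 201) = -34868 + 201*(2 + 0) = -34868 + 201*2 = -34868 + 402 = -34466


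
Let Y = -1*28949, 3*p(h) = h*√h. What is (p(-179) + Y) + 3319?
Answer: -25630 - 179*I*√179/3 ≈ -25630.0 - 798.29*I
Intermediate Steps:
p(h) = h^(3/2)/3 (p(h) = (h*√h)/3 = h^(3/2)/3)
Y = -28949
(p(-179) + Y) + 3319 = ((-179)^(3/2)/3 - 28949) + 3319 = ((-179*I*√179)/3 - 28949) + 3319 = (-179*I*√179/3 - 28949) + 3319 = (-28949 - 179*I*√179/3) + 3319 = -25630 - 179*I*√179/3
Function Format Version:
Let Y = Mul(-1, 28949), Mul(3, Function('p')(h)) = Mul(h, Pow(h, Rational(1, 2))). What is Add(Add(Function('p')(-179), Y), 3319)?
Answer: Add(-25630, Mul(Rational(-179, 3), I, Pow(179, Rational(1, 2)))) ≈ Add(-25630., Mul(-798.29, I))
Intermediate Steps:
Function('p')(h) = Mul(Rational(1, 3), Pow(h, Rational(3, 2))) (Function('p')(h) = Mul(Rational(1, 3), Mul(h, Pow(h, Rational(1, 2)))) = Mul(Rational(1, 3), Pow(h, Rational(3, 2))))
Y = -28949
Add(Add(Function('p')(-179), Y), 3319) = Add(Add(Mul(Rational(1, 3), Pow(-179, Rational(3, 2))), -28949), 3319) = Add(Add(Mul(Rational(1, 3), Mul(-179, I, Pow(179, Rational(1, 2)))), -28949), 3319) = Add(Add(Mul(Rational(-179, 3), I, Pow(179, Rational(1, 2))), -28949), 3319) = Add(Add(-28949, Mul(Rational(-179, 3), I, Pow(179, Rational(1, 2)))), 3319) = Add(-25630, Mul(Rational(-179, 3), I, Pow(179, Rational(1, 2))))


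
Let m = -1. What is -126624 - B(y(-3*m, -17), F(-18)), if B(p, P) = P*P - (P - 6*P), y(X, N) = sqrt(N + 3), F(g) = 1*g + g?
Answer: -127740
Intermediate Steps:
F(g) = 2*g (F(g) = g + g = 2*g)
y(X, N) = sqrt(3 + N)
B(p, P) = P**2 + 5*P (B(p, P) = P**2 - (-5)*P = P**2 + 5*P)
-126624 - B(y(-3*m, -17), F(-18)) = -126624 - 2*(-18)*(5 + 2*(-18)) = -126624 - (-36)*(5 - 36) = -126624 - (-36)*(-31) = -126624 - 1*1116 = -126624 - 1116 = -127740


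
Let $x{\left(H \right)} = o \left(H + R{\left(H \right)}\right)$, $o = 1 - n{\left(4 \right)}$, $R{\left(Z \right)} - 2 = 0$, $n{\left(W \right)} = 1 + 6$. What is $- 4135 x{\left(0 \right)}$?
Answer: $49620$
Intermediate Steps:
$n{\left(W \right)} = 7$
$R{\left(Z \right)} = 2$ ($R{\left(Z \right)} = 2 + 0 = 2$)
$o = -6$ ($o = 1 - 7 = -6$)
$x{\left(H \right)} = -12 - 6 H$ ($x{\left(H \right)} = - 6 \left(H + 2\right) = - 6 \left(2 + H\right) = -12 - 6 H$)
$- 4135 x{\left(0 \right)} = - 4135 \left(-12 - 0\right) = - 4135 \left(-12 + 0\right) = \left(-4135\right) \left(-12\right) = 49620$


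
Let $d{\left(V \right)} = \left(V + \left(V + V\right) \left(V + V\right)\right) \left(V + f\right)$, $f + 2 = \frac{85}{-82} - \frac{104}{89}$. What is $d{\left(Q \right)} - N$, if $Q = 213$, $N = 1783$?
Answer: $\frac{276841960531}{7298} \approx 3.7934 \cdot 10^{7}$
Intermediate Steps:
$f = - \frac{30689}{7298}$ ($f = -2 + \left(\frac{85}{-82} - \frac{104}{89}\right) = -2 + \left(85 \left(- \frac{1}{82}\right) - \frac{104}{89}\right) = -2 - \frac{16093}{7298} = - \frac{30689}{7298} \approx -4.2051$)
$d{\left(V \right)} = \left(- \frac{30689}{7298} + V\right) \left(V + 4 V^{2}\right)$ ($d{\left(V \right)} = \left(V + \left(V + V\right) \left(V + V\right)\right) \left(V - \frac{30689}{7298}\right) = \left(V + 2 V 2 V\right) \left(- \frac{30689}{7298} + V\right) = \left(V + 4 V^{2}\right) \left(- \frac{30689}{7298} + V\right) = \left(- \frac{30689}{7298} + V\right) \left(V + 4 V^{2}\right)$)
$d{\left(Q \right)} - N = \frac{1}{7298} \cdot 213 \left(-30689 - 24592554 + 29192 \cdot 213^{2}\right) - 1783 = \frac{1}{7298} \cdot 213 \left(-30689 - 24592554 + 29192 \cdot 45369\right) - 1783 = \frac{1}{7298} \cdot 213 \left(-30689 - 24592554 + 1324411848\right) - 1783 = \frac{1}{7298} \cdot 213 \cdot 1299788605 - 1783 = \frac{276854972865}{7298} - 1783 = \frac{276841960531}{7298}$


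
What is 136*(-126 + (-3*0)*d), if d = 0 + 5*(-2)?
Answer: -17136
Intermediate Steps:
d = -10 (d = 0 - 10 = -10)
136*(-126 + (-3*0)*d) = 136*(-126 - 3*0*(-10)) = 136*(-126 + 0*(-10)) = 136*(-126 + 0) = 136*(-126) = -17136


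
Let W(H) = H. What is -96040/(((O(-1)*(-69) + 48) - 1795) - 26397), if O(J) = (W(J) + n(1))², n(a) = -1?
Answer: 98/29 ≈ 3.3793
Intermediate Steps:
O(J) = (-1 + J)² (O(J) = (J - 1)² = (-1 + J)²)
-96040/(((O(-1)*(-69) + 48) - 1795) - 26397) = -96040/((((-1 - 1)²*(-69) + 48) - 1795) - 26397) = -96040/((((-2)²*(-69) + 48) - 1795) - 26397) = -96040/(((4*(-69) + 48) - 1795) - 26397) = -96040/(((-276 + 48) - 1795) - 26397) = -96040/((-228 - 1795) - 26397) = -96040/(-2023 - 26397) = -96040/(-28420) = -96040*(-1/28420) = 98/29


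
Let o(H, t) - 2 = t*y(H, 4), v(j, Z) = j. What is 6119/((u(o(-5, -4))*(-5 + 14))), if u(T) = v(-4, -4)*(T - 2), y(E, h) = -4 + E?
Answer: -6119/1296 ≈ -4.7215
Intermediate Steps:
o(H, t) = 2 + t*(-4 + H)
u(T) = 8 - 4*T (u(T) = -4*(T - 2) = -4*(-2 + T) = 8 - 4*T)
6119/((u(o(-5, -4))*(-5 + 14))) = 6119/(((8 - 4*(2 - 4*(-4 - 5)))*(-5 + 14))) = 6119/(((8 - 4*(2 - 4*(-9)))*9)) = 6119/(((8 - 4*(2 + 36))*9)) = 6119/(((8 - 4*38)*9)) = 6119/(((8 - 152)*9)) = 6119/((-144*9)) = 6119/(-1296) = 6119*(-1/1296) = -6119/1296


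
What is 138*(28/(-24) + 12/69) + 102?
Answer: -35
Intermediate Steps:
138*(28/(-24) + 12/69) + 102 = 138*(28*(-1/24) + 12*(1/69)) + 102 = 138*(-7/6 + 4/23) + 102 = 138*(-137/138) + 102 = -137 + 102 = -35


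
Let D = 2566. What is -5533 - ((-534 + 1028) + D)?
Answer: -8593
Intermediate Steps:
-5533 - ((-534 + 1028) + D) = -5533 - ((-534 + 1028) + 2566) = -5533 - (494 + 2566) = -5533 - 1*3060 = -5533 - 3060 = -8593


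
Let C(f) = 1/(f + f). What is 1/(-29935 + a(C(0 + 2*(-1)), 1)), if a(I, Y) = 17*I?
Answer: -4/119757 ≈ -3.3401e-5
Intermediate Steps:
C(f) = 1/(2*f)
1/(-29935 + a(C(0 + 2*(-1)), 1)) = 1/(-29935 + 17*(1/(2*(0 + 2*(-1))))) = 1/(-29935 + 17*(1/(2*(0 - 2)))) = 1/(-29935 + 17*((½)/(-2))) = 1/(-29935 + 17*((½)*(-½))) = 1/(-29935 + 17*(-¼)) = 1/(-29935 - 17/4) = 1/(-119757/4) = -4/119757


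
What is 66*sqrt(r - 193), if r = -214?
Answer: 66*I*sqrt(407) ≈ 1331.5*I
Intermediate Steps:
66*sqrt(r - 193) = 66*sqrt(-214 - 193) = 66*sqrt(-407) = 66*(I*sqrt(407)) = 66*I*sqrt(407)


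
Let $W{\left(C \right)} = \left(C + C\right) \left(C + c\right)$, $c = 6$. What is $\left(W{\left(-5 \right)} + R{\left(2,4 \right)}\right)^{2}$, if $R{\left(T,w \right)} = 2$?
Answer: $64$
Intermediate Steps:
$W{\left(C \right)} = 2 C \left(6 + C\right)$ ($W{\left(C \right)} = \left(C + C\right) \left(C + 6\right) = 2 C \left(6 + C\right)$)
$\left(W{\left(-5 \right)} + R{\left(2,4 \right)}\right)^{2} = \left(2 \left(-5\right) \left(6 - 5\right) + 2\right)^{2} = \left(2 \left(-5\right) 1 + 2\right)^{2} = \left(-10 + 2\right)^{2} = \left(-8\right)^{2} = 64$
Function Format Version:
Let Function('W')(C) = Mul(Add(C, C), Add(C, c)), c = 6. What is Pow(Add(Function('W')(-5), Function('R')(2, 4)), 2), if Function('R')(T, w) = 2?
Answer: 64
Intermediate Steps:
Function('W')(C) = Mul(2, C, Add(6, C)) (Function('W')(C) = Mul(Add(C, C), Add(C, 6)) = Mul(Mul(2, C), Add(6, C)) = Mul(2, C, Add(6, C)))
Pow(Add(Function('W')(-5), Function('R')(2, 4)), 2) = Pow(Add(Mul(2, -5, Add(6, -5)), 2), 2) = Pow(Add(Mul(2, -5, 1), 2), 2) = Pow(Add(-10, 2), 2) = Pow(-8, 2) = 64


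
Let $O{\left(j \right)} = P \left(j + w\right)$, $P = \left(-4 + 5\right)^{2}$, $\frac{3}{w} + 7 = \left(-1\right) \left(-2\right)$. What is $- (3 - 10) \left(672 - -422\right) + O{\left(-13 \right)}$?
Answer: $\frac{38222}{5} \approx 7644.4$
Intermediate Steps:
$w = - \frac{3}{5}$ ($w = \frac{3}{-7 - -2} = \frac{3}{-7 + 2} = \frac{3}{-5} = 3 \left(- \frac{1}{5}\right) = - \frac{3}{5} \approx -0.6$)
$P = 1$ ($P = 1^{2} = 1$)
$O{\left(j \right)} = - \frac{3}{5} + j$ ($O{\left(j \right)} = 1 \left(j - \frac{3}{5}\right) = 1 \left(- \frac{3}{5} + j\right) = - \frac{3}{5} + j$)
$- (3 - 10) \left(672 - -422\right) + O{\left(-13 \right)} = - (3 - 10) \left(672 - -422\right) - \frac{68}{5} = \left(-1\right) \left(-7\right) \left(672 + 422\right) - \frac{68}{5} = 7 \cdot 1094 - \frac{68}{5} = 7658 - \frac{68}{5} = \frac{38222}{5}$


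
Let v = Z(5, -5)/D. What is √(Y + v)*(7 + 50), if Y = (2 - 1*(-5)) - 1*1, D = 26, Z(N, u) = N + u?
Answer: 57*√6 ≈ 139.62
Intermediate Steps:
v = 0 (v = (5 - 5)/26 = 0*(1/26) = 0)
Y = 6 (Y = (2 + 5) - 1 = 7 - 1 = 6)
√(Y + v)*(7 + 50) = √(6 + 0)*(7 + 50) = √6*57 = 57*√6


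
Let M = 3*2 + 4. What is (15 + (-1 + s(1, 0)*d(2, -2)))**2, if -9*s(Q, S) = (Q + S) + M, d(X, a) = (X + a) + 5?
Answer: 5041/81 ≈ 62.235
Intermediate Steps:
d(X, a) = 5 + X + a
M = 10 (M = 6 + 4 = 10)
s(Q, S) = -10/9 - Q/9 - S/9 (s(Q, S) = -((Q + S) + 10)/9 = -(10 + Q + S)/9 = -10/9 - Q/9 - S/9)
(15 + (-1 + s(1, 0)*d(2, -2)))**2 = (15 + (-1 + (-10/9 - 1/9*1 - 1/9*0)*(5 + 2 - 2)))**2 = (15 + (-1 + (-10/9 - 1/9 + 0)*5))**2 = (15 + (-1 - 11/9*5))**2 = (15 + (-1 - 55/9))**2 = (15 - 64/9)**2 = (71/9)**2 = 5041/81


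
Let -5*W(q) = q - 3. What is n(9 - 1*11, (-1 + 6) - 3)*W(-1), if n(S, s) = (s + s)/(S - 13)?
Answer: -16/75 ≈ -0.21333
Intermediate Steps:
n(S, s) = 2*s/(-13 + S) (n(S, s) = (2*s)/(-13 + S) = 2*s/(-13 + S))
W(q) = ⅗ - q/5 (W(q) = -(q - 3)/5 = -(-3 + q)/5 = ⅗ - q/5)
n(9 - 1*11, (-1 + 6) - 3)*W(-1) = (2*((-1 + 6) - 3)/(-13 + (9 - 1*11)))*(⅗ - ⅕*(-1)) = (2*(5 - 3)/(-13 + (9 - 11)))*(⅗ + ⅕) = (2*2/(-13 - 2))*(⅘) = (2*2/(-15))*(⅘) = (2*2*(-1/15))*(⅘) = -4/15*⅘ = -16/75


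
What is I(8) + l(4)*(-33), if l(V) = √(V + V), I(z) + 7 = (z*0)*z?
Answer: -7 - 66*√2 ≈ -100.34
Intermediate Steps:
I(z) = -7 (I(z) = -7 + (z*0)*z = -7 + 0*z = -7 + 0 = -7)
l(V) = √2*√V (l(V) = √(2*V) = √2*√V)
I(8) + l(4)*(-33) = -7 + (√2*√4)*(-33) = -7 + (√2*2)*(-33) = -7 + (2*√2)*(-33) = -7 - 66*√2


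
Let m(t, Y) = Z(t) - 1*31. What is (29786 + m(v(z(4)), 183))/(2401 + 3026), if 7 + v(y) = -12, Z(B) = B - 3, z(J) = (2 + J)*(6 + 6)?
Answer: 9911/1809 ≈ 5.4787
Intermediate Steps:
z(J) = 24 + 12*J (z(J) = (2 + J)*12 = 24 + 12*J)
Z(B) = -3 + B
v(y) = -19 (v(y) = -7 - 12 = -19)
m(t, Y) = -34 + t (m(t, Y) = (-3 + t) - 1*31 = (-3 + t) - 31 = -34 + t)
(29786 + m(v(z(4)), 183))/(2401 + 3026) = (29786 + (-34 - 19))/(2401 + 3026) = (29786 - 53)/5427 = 29733*(1/5427) = 9911/1809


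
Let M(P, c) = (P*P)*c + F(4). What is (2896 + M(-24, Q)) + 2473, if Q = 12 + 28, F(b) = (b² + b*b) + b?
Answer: 28445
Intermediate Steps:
F(b) = b + 2*b² (F(b) = (b² + b²) + b = 2*b² + b = b + 2*b²)
Q = 40
M(P, c) = 36 + c*P² (M(P, c) = (P*P)*c + 4*(1 + 2*4) = P²*c + 4*(1 + 8) = c*P² + 4*9 = c*P² + 36 = 36 + c*P²)
(2896 + M(-24, Q)) + 2473 = (2896 + (36 + 40*(-24)²)) + 2473 = (2896 + (36 + 40*576)) + 2473 = (2896 + (36 + 23040)) + 2473 = (2896 + 23076) + 2473 = 25972 + 2473 = 28445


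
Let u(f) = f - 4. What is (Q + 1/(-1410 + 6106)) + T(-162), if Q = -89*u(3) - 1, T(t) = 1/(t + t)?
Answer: 33471995/380376 ≈ 87.997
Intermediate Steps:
u(f) = -4 + f
T(t) = 1/(2*t)
Q = 88 (Q = -89*(-4 + 3) - 1 = -89*(-1) - 1 = 89 - 1 = 88)
(Q + 1/(-1410 + 6106)) + T(-162) = (88 + 1/(-1410 + 6106)) + (½)/(-162) = (88 + 1/4696) + (½)*(-1/162) = (88 + 1/4696) - 1/324 = 413249/4696 - 1/324 = 33471995/380376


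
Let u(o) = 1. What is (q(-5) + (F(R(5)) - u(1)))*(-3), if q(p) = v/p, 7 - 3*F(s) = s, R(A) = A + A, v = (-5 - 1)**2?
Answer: 138/5 ≈ 27.600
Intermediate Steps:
v = 36 (v = (-6)**2 = 36)
R(A) = 2*A
F(s) = 7/3 - s/3
q(p) = 36/p
(q(-5) + (F(R(5)) - u(1)))*(-3) = (36/(-5) + ((7/3 - 2*5/3) - 1*1))*(-3) = (36*(-1/5) + ((7/3 - 1/3*10) - 1))*(-3) = (-36/5 + ((7/3 - 10/3) - 1))*(-3) = (-36/5 + (-1 - 1))*(-3) = (-36/5 - 2)*(-3) = -46/5*(-3) = 138/5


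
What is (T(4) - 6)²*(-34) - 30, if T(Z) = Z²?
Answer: -3430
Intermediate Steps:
(T(4) - 6)²*(-34) - 30 = (4² - 6)²*(-34) - 30 = (16 - 6)²*(-34) - 30 = 10²*(-34) - 30 = 100*(-34) - 30 = -3400 - 30 = -3430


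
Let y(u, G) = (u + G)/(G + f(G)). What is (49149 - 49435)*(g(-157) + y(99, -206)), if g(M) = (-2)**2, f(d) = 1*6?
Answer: -129701/100 ≈ -1297.0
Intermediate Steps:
f(d) = 6
y(u, G) = (G + u)/(6 + G) (y(u, G) = (u + G)/(G + 6) = (G + u)/(6 + G))
g(M) = 4
(49149 - 49435)*(g(-157) + y(99, -206)) = (49149 - 49435)*(4 + (-206 + 99)/(6 - 206)) = -286*(4 - 107/(-200)) = -286*(4 - 1/200*(-107)) = -286*(4 + 107/200) = -286*907/200 = -129701/100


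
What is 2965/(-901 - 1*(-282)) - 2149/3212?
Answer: -10853811/1988228 ≈ -5.4590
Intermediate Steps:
2965/(-901 - 1*(-282)) - 2149/3212 = 2965/(-901 + 282) - 2149*1/3212 = 2965/(-619) - 2149/3212 = 2965*(-1/619) - 2149/3212 = -2965/619 - 2149/3212 = -10853811/1988228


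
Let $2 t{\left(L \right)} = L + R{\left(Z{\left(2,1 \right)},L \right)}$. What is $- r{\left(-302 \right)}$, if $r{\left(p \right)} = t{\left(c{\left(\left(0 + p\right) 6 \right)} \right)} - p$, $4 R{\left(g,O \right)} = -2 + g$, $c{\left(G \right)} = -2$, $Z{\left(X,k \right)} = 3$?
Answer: $- \frac{2409}{8} \approx -301.13$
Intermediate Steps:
$R{\left(g,O \right)} = - \frac{1}{2} + \frac{g}{4}$ ($R{\left(g,O \right)} = \frac{-2 + g}{4} = - \frac{1}{2} + \frac{g}{4}$)
$t{\left(L \right)} = \frac{1}{8} + \frac{L}{2}$ ($t{\left(L \right)} = \frac{L + \left(- \frac{1}{2} + \frac{1}{4} \cdot 3\right)}{2} = \frac{L + \left(- \frac{1}{2} + \frac{3}{4}\right)}{2} = \frac{L + \frac{1}{4}}{2} = \frac{\frac{1}{4} + L}{2} = \frac{1}{8} + \frac{L}{2}$)
$r{\left(p \right)} = - \frac{7}{8} - p$ ($r{\left(p \right)} = \left(\frac{1}{8} + \frac{1}{2} \left(-2\right)\right) - p = \left(\frac{1}{8} - 1\right) - p = - \frac{7}{8} - p$)
$- r{\left(-302 \right)} = - (- \frac{7}{8} - -302) = - (- \frac{7}{8} + 302) = \left(-1\right) \frac{2409}{8} = - \frac{2409}{8}$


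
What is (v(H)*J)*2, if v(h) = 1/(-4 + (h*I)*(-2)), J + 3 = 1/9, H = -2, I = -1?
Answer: 13/18 ≈ 0.72222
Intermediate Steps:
J = -26/9 (J = -3 + 1/9 = -3 + 1*(⅑) = -3 + ⅑ = -26/9 ≈ -2.8889)
v(h) = 1/(-4 + 2*h) (v(h) = 1/(-4 + (h*(-1))*(-2)) = 1/(-4 - h*(-2)) = 1/(-4 + 2*h))
(v(H)*J)*2 = ((1/(2*(-2 - 2)))*(-26/9))*2 = (((½)/(-4))*(-26/9))*2 = (((½)*(-¼))*(-26/9))*2 = -⅛*(-26/9)*2 = (13/36)*2 = 13/18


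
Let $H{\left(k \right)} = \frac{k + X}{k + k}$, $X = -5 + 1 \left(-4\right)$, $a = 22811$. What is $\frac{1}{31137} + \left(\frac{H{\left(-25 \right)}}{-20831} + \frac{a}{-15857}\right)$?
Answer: $- \frac{369888967513703}{257127140721975} \approx -1.4385$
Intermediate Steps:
$X = -9$ ($X = -5 - 4 = -9$)
$H{\left(k \right)} = \frac{-9 + k}{2 k}$ ($H{\left(k \right)} = \frac{k - 9}{k + k} = \frac{-9 + k}{2 k}$)
$\frac{1}{31137} + \left(\frac{H{\left(-25 \right)}}{-20831} + \frac{a}{-15857}\right) = \frac{1}{31137} + \left(\frac{\frac{1}{2} \frac{1}{-25} \left(-9 - 25\right)}{-20831} + \frac{22811}{-15857}\right) = \frac{1}{31137} + \left(\frac{1}{2} \left(- \frac{1}{25}\right) \left(-34\right) \left(- \frac{1}{20831}\right) + 22811 \left(- \frac{1}{15857}\right)\right) = \frac{1}{31137} + \left(\frac{17}{25} \left(- \frac{1}{20831}\right) - \frac{22811}{15857}\right) = \frac{1}{31137} - \frac{11879668094}{8257929175} = - \frac{369888967513703}{257127140721975}$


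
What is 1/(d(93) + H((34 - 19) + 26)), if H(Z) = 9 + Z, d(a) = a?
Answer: 1/143 ≈ 0.0069930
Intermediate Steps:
1/(d(93) + H((34 - 19) + 26)) = 1/(93 + (9 + ((34 - 19) + 26))) = 1/(93 + (9 + (15 + 26))) = 1/(93 + (9 + 41)) = 1/(93 + 50) = 1/143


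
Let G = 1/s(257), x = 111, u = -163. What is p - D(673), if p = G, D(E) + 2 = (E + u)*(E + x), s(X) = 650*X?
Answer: -66792937899/167050 ≈ -3.9984e+5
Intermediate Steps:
G = 1/167050 (G = 1/(650*257) = 1/167050 ≈ 5.9862e-6)
D(E) = -2 + (-163 + E)*(111 + E) (D(E) = -2 + (E - 163)*(E + 111) = -2 + (-163 + E)*(111 + E))
p = 1/167050 ≈ 5.9862e-6
p - D(673) = 1/167050 - (-18095 + 673² - 52*673) = 1/167050 - (-18095 + 452929 - 34996) = 1/167050 - 1*399838 = 1/167050 - 399838 = -66792937899/167050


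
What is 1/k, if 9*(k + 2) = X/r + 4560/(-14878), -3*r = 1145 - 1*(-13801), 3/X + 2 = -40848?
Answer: -105624129300/214845262427 ≈ -0.49163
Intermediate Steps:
X = -3/40850 (X = 3/(-2 - 40848) = 3/(-40850) = 3*(-1/40850) = -3/40850 ≈ -7.3439e-5)
r = -4982 (r = -(1145 - 1*(-13801))/3 = -(1145 + 13801)/3 = -⅓*14946 = -4982)
k = -214845262427/105624129300 (k = -2 + (-3/40850/(-4982) + 4560/(-14878))/9 = -2 + (-3/40850*(-1/4982) + 4560*(-1/14878))/9 = -2 + (3/203514700 - 2280/7439)/9 = -2 + (⅑)*(-10791011481/35208043100) = -2 - 3597003827/105624129300 = -214845262427/105624129300 ≈ -2.0341)
1/k = 1/(-214845262427/105624129300) = -105624129300/214845262427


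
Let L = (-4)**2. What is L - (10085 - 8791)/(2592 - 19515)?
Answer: 272062/16923 ≈ 16.076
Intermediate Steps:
L = 16
L - (10085 - 8791)/(2592 - 19515) = 16 - (10085 - 8791)/(2592 - 19515) = 16 - 1294/(-16923) = 16 - 1294*(-1)/16923 = 16 - 1*(-1294/16923) = 16 + 1294/16923 = 272062/16923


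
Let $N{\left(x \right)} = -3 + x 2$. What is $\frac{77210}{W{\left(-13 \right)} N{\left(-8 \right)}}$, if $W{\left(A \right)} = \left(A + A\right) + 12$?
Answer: $\frac{5515}{19} \approx 290.26$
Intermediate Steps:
$N{\left(x \right)} = -3 + 2 x$
$W{\left(A \right)} = 12 + 2 A$ ($W{\left(A \right)} = 2 A + 12 = 12 + 2 A$)
$\frac{77210}{W{\left(-13 \right)} N{\left(-8 \right)}} = \frac{77210}{\left(12 + 2 \left(-13\right)\right) \left(-3 + 2 \left(-8\right)\right)} = \frac{77210}{\left(12 - 26\right) \left(-3 - 16\right)} = \frac{77210}{\left(-14\right) \left(-19\right)} = \frac{77210}{266} = 77210 \cdot \frac{1}{266} = \frac{5515}{19}$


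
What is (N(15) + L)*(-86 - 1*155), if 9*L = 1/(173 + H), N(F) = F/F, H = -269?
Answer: -207983/864 ≈ -240.72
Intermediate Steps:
N(F) = 1
L = -1/864 (L = 1/(9*(173 - 269)) = (⅑)/(-96) = (⅑)*(-1/96) = -1/864 ≈ -0.0011574)
(N(15) + L)*(-86 - 1*155) = (1 - 1/864)*(-86 - 1*155) = 863*(-86 - 155)/864 = (863/864)*(-241) = -207983/864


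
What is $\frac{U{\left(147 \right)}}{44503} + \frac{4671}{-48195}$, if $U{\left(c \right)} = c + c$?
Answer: $- \frac{7174229}{79437855} \approx -0.090312$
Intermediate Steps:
$U{\left(c \right)} = 2 c$
$\frac{U{\left(147 \right)}}{44503} + \frac{4671}{-48195} = \frac{2 \cdot 147}{44503} + \frac{4671}{-48195} = 294 \cdot \frac{1}{44503} + 4671 \left(- \frac{1}{48195}\right) = \frac{294}{44503} - \frac{173}{1785} = - \frac{7174229}{79437855}$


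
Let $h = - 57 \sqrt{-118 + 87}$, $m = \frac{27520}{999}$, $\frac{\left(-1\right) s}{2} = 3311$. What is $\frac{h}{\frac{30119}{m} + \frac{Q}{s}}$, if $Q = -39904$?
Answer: $- \frac{120785280 i \sqrt{31}}{2329613117} \approx - 0.28868 i$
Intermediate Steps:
$s = -6622$ ($s = \left(-2\right) 3311 = -6622$)
$m = \frac{27520}{999}$ ($m = 27520 \cdot \frac{1}{999} = \frac{27520}{999} \approx 27.548$)
$h = - 57 i \sqrt{31}$ ($h = - 57 \sqrt{-31} = - 57 i \sqrt{31} \approx - 317.36 i$)
$\frac{h}{\frac{30119}{m} + \frac{Q}{s}} = \frac{\left(-57\right) i \sqrt{31}}{\frac{30119}{\frac{27520}{999}} - \frac{39904}{-6622}} = \frac{\left(-57\right) i \sqrt{31}}{30119 \cdot \frac{999}{27520} - - \frac{464}{77}} = \frac{\left(-57\right) i \sqrt{31}}{\frac{30088881}{27520} + \frac{464}{77}} = \frac{\left(-57\right) i \sqrt{31}}{\frac{2329613117}{2119040}} = - 57 i \sqrt{31} \cdot \frac{2119040}{2329613117} = - \frac{120785280 i \sqrt{31}}{2329613117}$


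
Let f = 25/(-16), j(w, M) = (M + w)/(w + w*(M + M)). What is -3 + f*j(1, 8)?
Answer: -1041/272 ≈ -3.8272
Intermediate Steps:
j(w, M) = (M + w)/(w + 2*M*w) (j(w, M) = (M + w)/(w + w*(2*M)) = (M + w)/(w + 2*M*w))
f = -25/16 (f = 25*(-1/16) = -25/16 ≈ -1.5625)
-3 + f*j(1, 8) = -3 - 25*(8 + 1)/(16*1*(1 + 2*8)) = -3 - 25*9/(16*(1 + 16)) = -3 - 25*9/(16*17) = -3 - 25/16*9/17 = -3 - 225/272 = -1041/272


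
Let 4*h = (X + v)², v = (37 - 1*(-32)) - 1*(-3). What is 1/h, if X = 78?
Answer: 1/5625 ≈ 0.00017778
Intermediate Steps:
v = 72 (v = (37 + 32) + 3 = 69 + 3 = 72)
h = 5625 (h = (78 + 72)²/4 = (¼)*150² = (¼)*22500 = 5625)
1/h = 1/5625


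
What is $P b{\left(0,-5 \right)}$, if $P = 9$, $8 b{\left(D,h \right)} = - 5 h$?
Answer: $\frac{225}{8} \approx 28.125$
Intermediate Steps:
$b{\left(D,h \right)} = - \frac{5 h}{8}$ ($b{\left(D,h \right)} = \frac{\left(-5\right) h}{8} = - \frac{5 h}{8}$)
$P b{\left(0,-5 \right)} = 9 \left(\left(- \frac{5}{8}\right) \left(-5\right)\right) = 9 \cdot \frac{25}{8} = \frac{225}{8}$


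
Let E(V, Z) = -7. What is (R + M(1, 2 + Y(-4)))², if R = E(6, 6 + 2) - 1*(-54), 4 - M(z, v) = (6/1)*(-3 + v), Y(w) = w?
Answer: 6561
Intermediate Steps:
M(z, v) = 22 - 6*v (M(z, v) = 4 - 6/1*(-3 + v) = 4 - 6*1*(-3 + v) = 4 - 6*(-3 + v) = 4 - (-18 + 6*v) = 4 + (18 - 6*v) = 22 - 6*v)
R = 47 (R = -7 - 1*(-54) = -7 + 54 = 47)
(R + M(1, 2 + Y(-4)))² = (47 + (22 - 6*(2 - 4)))² = (47 + (22 - 6*(-2)))² = (47 + (22 + 12))² = (47 + 34)² = 81² = 6561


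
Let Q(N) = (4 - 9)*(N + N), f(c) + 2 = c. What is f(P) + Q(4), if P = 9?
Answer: -33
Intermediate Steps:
f(c) = -2 + c
Q(N) = -10*N
f(P) + Q(4) = (-2 + 9) - 10*4 = 7 - 40 = -33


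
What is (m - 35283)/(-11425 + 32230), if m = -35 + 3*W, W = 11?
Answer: -7057/4161 ≈ -1.6960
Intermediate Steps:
m = -2 (m = -35 + 3*11 = -35 + 33 = -2)
(m - 35283)/(-11425 + 32230) = (-2 - 35283)/(-11425 + 32230) = -35285/20805 = -35285*1/20805 = -7057/4161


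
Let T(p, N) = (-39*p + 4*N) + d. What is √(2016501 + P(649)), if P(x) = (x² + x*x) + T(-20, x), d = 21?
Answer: 10*√28623 ≈ 1691.8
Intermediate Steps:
T(p, N) = 21 - 39*p + 4*N (T(p, N) = (-39*p + 4*N) + 21 = 21 - 39*p + 4*N)
P(x) = 801 + 2*x² + 4*x (P(x) = (x² + x*x) + (21 - 39*(-20) + 4*x) = (x² + x²) + (21 + 780 + 4*x) = 2*x² + (801 + 4*x) = 801 + 2*x² + 4*x)
√(2016501 + P(649)) = √(2016501 + (801 + 2*649² + 4*649)) = √(2016501 + (801 + 2*421201 + 2596)) = √(2016501 + (801 + 842402 + 2596)) = √(2016501 + 845799) = √2862300 = 10*√28623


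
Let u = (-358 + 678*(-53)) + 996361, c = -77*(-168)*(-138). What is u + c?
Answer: -825099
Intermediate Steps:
c = -1785168 (c = 12936*(-138) = -1785168)
u = 960069 (u = (-358 - 35934) + 996361 = -36292 + 996361 = 960069)
u + c = 960069 - 1785168 = -825099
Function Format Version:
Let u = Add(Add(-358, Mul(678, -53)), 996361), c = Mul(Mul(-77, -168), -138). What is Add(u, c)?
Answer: -825099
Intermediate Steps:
c = -1785168 (c = Mul(12936, -138) = -1785168)
u = 960069 (u = Add(Add(-358, -35934), 996361) = Add(-36292, 996361) = 960069)
Add(u, c) = Add(960069, -1785168) = -825099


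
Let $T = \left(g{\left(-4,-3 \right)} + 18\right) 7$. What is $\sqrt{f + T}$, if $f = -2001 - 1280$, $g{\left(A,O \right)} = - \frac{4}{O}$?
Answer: $\frac{i \sqrt{28311}}{3} \approx 56.086 i$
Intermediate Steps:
$f = -3281$ ($f = -2001 - 1280 = -3281$)
$T = \frac{406}{3}$ ($T = \left(- \frac{4}{-3} + 18\right) 7 = \left(\left(-4\right) \left(- \frac{1}{3}\right) + 18\right) 7 = \left(\frac{4}{3} + 18\right) 7 = \frac{58}{3} \cdot 7 = \frac{406}{3} \approx 135.33$)
$\sqrt{f + T} = \sqrt{-3281 + \frac{406}{3}} = \sqrt{- \frac{9437}{3}} = \frac{i \sqrt{28311}}{3}$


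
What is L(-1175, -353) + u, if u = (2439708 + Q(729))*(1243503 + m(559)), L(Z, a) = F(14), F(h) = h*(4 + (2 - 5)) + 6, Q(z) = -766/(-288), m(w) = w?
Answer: 218530895239825/72 ≈ 3.0351e+12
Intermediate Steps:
Q(z) = 383/144 (Q(z) = -766*(-1/288) = 383/144)
F(h) = 6 + h (F(h) = h*(4 - 3) + 6 = h*1 + 6 = h + 6 = 6 + h)
L(Z, a) = 20 (L(Z, a) = 6 + 14 = 20)
u = 218530895238385/72 (u = (2439708 + 383/144)*(1243503 + 559) = (351318335/144)*1244062 = 218530895238385/72 ≈ 3.0351e+12)
L(-1175, -353) + u = 20 + 218530895238385/72 = 218530895239825/72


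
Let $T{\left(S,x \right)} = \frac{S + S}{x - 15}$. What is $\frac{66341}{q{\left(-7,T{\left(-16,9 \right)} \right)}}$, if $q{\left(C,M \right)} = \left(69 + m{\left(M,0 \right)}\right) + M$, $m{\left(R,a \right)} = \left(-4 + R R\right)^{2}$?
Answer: $\frac{5373621}{54421} \approx 98.742$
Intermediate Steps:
$m{\left(R,a \right)} = \left(-4 + R^{2}\right)^{2}$
$T{\left(S,x \right)} = \frac{2 S}{-15 + x}$
$q{\left(C,M \right)} = 69 + M + \left(-4 + M^{2}\right)^{2}$ ($q{\left(C,M \right)} = \left(69 + \left(-4 + M^{2}\right)^{2}\right) + M = 69 + M + \left(-4 + M^{2}\right)^{2}$)
$\frac{66341}{q{\left(-7,T{\left(-16,9 \right)} \right)}} = \frac{66341}{69 + 2 \left(-16\right) \frac{1}{-15 + 9} + \left(-4 + \left(2 \left(-16\right) \frac{1}{-15 + 9}\right)^{2}\right)^{2}} = \frac{66341}{69 + 2 \left(-16\right) \frac{1}{-6} + \left(-4 + \left(2 \left(-16\right) \frac{1}{-6}\right)^{2}\right)^{2}} = \frac{66341}{69 + 2 \left(-16\right) \left(- \frac{1}{6}\right) + \left(-4 + \left(2 \left(-16\right) \left(- \frac{1}{6}\right)\right)^{2}\right)^{2}} = \frac{66341}{69 + \frac{16}{3} + \left(-4 + \left(\frac{16}{3}\right)^{2}\right)^{2}} = \frac{66341}{69 + \frac{16}{3} + \left(-4 + \frac{256}{9}\right)^{2}} = \frac{66341}{69 + \frac{16}{3} + \left(\frac{220}{9}\right)^{2}} = \frac{66341}{69 + \frac{16}{3} + \frac{48400}{81}} = \frac{66341}{\frac{54421}{81}} = 66341 \cdot \frac{81}{54421} = \frac{5373621}{54421}$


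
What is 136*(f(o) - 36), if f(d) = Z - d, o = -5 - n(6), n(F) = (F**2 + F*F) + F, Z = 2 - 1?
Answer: 6528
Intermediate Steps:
Z = 1
n(F) = F + 2*F**2 (n(F) = (F**2 + F**2) + F = 2*F**2 + F = F + 2*F**2)
o = -83 (o = -5 - 6*(1 + 2*6) = -5 - 6*(1 + 12) = -5 - 6*13 = -5 - 1*78 = -5 - 78 = -83)
f(d) = 1 - d
136*(f(o) - 36) = 136*((1 - 1*(-83)) - 36) = 136*((1 + 83) - 36) = 136*(84 - 36) = 136*48 = 6528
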